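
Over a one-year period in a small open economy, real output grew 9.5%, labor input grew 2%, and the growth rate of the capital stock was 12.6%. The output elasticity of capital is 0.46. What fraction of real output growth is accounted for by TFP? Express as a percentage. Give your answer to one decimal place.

27.6%

Labor's share = 1 − 0.46 = 0.54.
The capital stock: 0.46 × 12.6 = 5.796 pp.
Labor input: 0.54 × 2 = 1.08 pp.
TFP growth = 9.5 − 6.876 = 2.624%.
TFP share of growth = 2.624 / 9.5 × 100 = 27.621%.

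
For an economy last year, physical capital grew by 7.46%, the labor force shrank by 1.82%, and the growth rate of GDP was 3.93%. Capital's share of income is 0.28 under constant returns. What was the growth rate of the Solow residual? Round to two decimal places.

3.15%

Labor's share = 1 − 0.28 = 0.72.
Physical capital: 0.28 × 7.46 = 2.0888 pp.
The labor force: 0.72 × (-1.82) = -1.3104 pp.
TFP growth = 3.93 − 0.7784 = 3.1516%.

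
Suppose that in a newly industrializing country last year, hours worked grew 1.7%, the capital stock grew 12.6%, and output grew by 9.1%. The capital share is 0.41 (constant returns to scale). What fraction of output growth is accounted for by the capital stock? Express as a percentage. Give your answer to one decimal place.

56.8%

The capital stock contributed 0.41 × 12.6 = 5.166 pp.
Share of growth = 5.166 / 9.1 × 100 = 56.769%.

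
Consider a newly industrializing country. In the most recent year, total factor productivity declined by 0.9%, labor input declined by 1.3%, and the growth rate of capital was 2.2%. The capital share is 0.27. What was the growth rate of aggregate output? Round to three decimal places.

-1.255%

Labor's share = 1 − 0.27 = 0.73.
Capital: 0.27 × 2.2 = 0.594 pp.
Labor input: 0.73 × (-1.3) = -0.949 pp.
Output growth = -0.9 + (-0.355) = -1.255%.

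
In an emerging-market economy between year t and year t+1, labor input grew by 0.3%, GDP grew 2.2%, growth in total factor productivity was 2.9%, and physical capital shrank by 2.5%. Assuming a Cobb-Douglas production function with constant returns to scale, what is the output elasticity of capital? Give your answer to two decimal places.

0.36

gY = gA + α·gK + (1−α)·gL, so gY − gA − gL = α(gK − gL).
2.2 − 2.9 − 0.3 = α × (-2.5 − 0.3).
-1 = -2.8 α, so α = 0.3571.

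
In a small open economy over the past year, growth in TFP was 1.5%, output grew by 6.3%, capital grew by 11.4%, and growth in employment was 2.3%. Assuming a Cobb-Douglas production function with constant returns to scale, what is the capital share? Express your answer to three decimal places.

The capital share is 0.275.

gY = gA + α·gK + (1−α)·gL, so gY − gA − gL = α(gK − gL).
6.3 − 1.5 − 2.3 = α × (11.4 − 2.3).
2.5 = 9.1 α, so α = 0.27473.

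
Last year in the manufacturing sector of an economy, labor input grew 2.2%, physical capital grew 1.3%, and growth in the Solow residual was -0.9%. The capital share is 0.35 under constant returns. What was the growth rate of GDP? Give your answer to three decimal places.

Labor's share = 1 − 0.35 = 0.65.
Physical capital: 0.35 × 1.3 = 0.455 pp.
Labor input: 0.65 × 2.2 = 1.43 pp.
Output growth = -0.9 + 1.885 = 0.985%.

0.985%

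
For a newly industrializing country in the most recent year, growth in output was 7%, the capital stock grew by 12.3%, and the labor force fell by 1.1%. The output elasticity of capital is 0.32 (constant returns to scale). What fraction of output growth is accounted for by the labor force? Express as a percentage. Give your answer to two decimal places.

The labor force accounted for -10.69% of growth.

Labor's share = 1 − 0.32 = 0.68.
The labor force contributed 0.68 × (-1.1) = -0.748 pp.
Share of growth = -0.748 / 7 × 100 = -10.6857%.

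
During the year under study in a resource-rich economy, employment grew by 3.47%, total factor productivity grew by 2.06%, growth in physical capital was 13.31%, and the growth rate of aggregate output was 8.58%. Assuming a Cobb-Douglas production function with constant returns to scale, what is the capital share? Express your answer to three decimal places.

α = 0.310

gY = gA + α·gK + (1−α)·gL, so gY − gA − gL = α(gK − gL).
8.58 − 2.06 − 3.47 = α × (13.31 − 3.47).
3.05 = 9.84 α, so α = 0.30996.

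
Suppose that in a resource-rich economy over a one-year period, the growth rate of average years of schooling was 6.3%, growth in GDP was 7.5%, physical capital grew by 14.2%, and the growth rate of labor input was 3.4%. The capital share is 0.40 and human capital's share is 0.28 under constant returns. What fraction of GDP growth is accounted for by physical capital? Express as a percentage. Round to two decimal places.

Physical capital accounted for 75.73% of growth.

Physical capital contributed 0.4 × 14.2 = 5.68 pp.
Share of growth = 5.68 / 7.5 × 100 = 75.7333%.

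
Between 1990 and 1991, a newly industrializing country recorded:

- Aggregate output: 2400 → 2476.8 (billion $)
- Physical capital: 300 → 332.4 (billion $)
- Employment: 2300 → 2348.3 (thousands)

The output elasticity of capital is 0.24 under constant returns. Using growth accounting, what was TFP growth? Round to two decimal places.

-0.99%

Aggregate output growth = (2476.8 − 2400) / 2400 = 3.2%.
Physical capital growth = (332.4 − 300) / 300 = 10.8%.
Employment growth = (2348.3 − 2300) / 2300 = 2.1%.
Labor's share = 1 − 0.24 = 0.76.
Physical capital: 0.24 × 10.8 = 2.592 pp.
Employment: 0.76 × 2.1 = 1.596 pp.
TFP growth = 3.2 − 4.188 = -0.988%.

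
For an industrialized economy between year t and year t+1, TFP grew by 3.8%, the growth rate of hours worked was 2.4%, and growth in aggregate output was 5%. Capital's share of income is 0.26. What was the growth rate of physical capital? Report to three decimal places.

Labor's share = 1 − 0.26 = 0.74.
gY = gA + 0.74×2.4 + 0.26×g.
0.26×g = 5 − 3.8 − 1.776 = -0.576.
g = -0.576 / 0.26 = -2.21538%.

-2.215%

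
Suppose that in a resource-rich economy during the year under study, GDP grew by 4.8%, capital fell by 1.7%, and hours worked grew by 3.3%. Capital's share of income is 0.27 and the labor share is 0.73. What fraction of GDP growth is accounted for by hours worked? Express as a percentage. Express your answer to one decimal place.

Hours worked accounted for 50.2% of growth.

Labor's share = 1 − 0.27 = 0.73.
Hours worked contributed 0.73 × 3.3 = 2.409 pp.
Share of growth = 2.409 / 4.8 × 100 = 50.188%.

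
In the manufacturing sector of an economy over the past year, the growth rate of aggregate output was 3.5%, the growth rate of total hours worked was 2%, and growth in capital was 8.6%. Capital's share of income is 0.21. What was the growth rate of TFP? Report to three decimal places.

0.114%

Labor's share = 1 − 0.21 = 0.79.
Capital: 0.21 × 8.6 = 1.806 pp.
Total hours worked: 0.79 × 2 = 1.58 pp.
TFP growth = 3.5 − 3.386 = 0.114%.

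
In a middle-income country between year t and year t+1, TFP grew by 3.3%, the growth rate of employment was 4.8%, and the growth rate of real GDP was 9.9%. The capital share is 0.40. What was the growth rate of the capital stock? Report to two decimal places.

Labor's share = 1 − 0.4 = 0.6.
gY = gA + 0.6×4.8 + 0.4×g.
0.4×g = 9.9 − 3.3 − 2.88 = 3.72.
g = 3.72 / 0.4 = 9.3%.

The capital stock grew 9.30%.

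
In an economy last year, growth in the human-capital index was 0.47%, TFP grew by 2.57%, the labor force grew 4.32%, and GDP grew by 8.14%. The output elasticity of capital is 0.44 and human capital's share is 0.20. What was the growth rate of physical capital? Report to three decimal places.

Labor's share = 1 − 0.44 − 0.2 = 0.36.
gY = gA + 0.2×0.47 + 0.36×4.32 + 0.44×g.
0.44×g = 8.14 − 2.57 − 1.6492 = 3.9208.
g = 3.9208 / 0.44 = 8.91091%.

8.911%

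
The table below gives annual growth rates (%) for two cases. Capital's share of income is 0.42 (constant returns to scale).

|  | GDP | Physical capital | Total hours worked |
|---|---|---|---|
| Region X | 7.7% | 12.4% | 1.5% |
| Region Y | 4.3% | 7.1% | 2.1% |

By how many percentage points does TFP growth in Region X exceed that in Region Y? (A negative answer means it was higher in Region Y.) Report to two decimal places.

Labor's share = 1 − 0.42 = 0.58.
Region X: TFP = 7.7 − 5.208 − 0.87 = 1.622%.
Region Y: TFP = 4.3 − 2.982 − 1.218 = 0.1%.
Difference = 1.622 − (0.1) = 1.522 pp.

1.52 percentage points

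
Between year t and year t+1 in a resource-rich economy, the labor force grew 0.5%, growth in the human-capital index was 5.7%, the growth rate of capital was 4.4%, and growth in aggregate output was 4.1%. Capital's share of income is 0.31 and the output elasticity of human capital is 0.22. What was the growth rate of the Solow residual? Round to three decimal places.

1.247%

Labor's share = 1 − 0.31 − 0.22 = 0.47.
Capital: 0.31 × 4.4 = 1.364 pp.
The human-capital index: 0.22 × 5.7 = 1.254 pp.
The labor force: 0.47 × 0.5 = 0.235 pp.
TFP growth = 4.1 − 2.853 = 1.247%.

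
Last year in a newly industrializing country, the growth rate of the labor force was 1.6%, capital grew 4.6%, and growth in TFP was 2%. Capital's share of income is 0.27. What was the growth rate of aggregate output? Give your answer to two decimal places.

Aggregate output growth was 4.41%.

Labor's share = 1 − 0.27 = 0.73.
Capital: 0.27 × 4.6 = 1.242 pp.
The labor force: 0.73 × 1.6 = 1.168 pp.
Output growth = 2 + 2.41 = 4.41%.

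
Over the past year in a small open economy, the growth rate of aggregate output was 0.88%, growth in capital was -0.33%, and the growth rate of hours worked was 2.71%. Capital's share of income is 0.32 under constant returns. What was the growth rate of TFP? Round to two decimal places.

Labor's share = 1 − 0.32 = 0.68.
Capital: 0.32 × (-0.33) = -0.1056 pp.
Hours worked: 0.68 × 2.71 = 1.8428 pp.
TFP growth = 0.88 − 1.7372 = -0.8572%.

-0.86%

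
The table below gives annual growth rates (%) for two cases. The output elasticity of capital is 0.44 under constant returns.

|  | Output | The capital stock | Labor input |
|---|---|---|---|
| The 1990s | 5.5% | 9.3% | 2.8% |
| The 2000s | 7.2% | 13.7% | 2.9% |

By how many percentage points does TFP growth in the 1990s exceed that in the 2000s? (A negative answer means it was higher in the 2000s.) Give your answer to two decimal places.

Labor's share = 1 − 0.44 = 0.56.
The 1990s: TFP = 5.5 − 4.092 − 1.568 = -0.16%.
The 2000s: TFP = 7.2 − 6.028 − 1.624 = -0.452%.
Difference = -0.16 − (-0.452) = 0.292 pp.

0.29 percentage points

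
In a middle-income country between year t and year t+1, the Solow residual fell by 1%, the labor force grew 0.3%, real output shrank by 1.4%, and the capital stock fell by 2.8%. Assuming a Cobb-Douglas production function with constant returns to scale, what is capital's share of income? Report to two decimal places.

0.23

gY = gA + α·gK + (1−α)·gL, so gY − gA − gL = α(gK − gL).
-1.4 + 1 − 0.3 = α × (-2.8 − 0.3).
-0.7 = -3.1 α, so α = 0.2258.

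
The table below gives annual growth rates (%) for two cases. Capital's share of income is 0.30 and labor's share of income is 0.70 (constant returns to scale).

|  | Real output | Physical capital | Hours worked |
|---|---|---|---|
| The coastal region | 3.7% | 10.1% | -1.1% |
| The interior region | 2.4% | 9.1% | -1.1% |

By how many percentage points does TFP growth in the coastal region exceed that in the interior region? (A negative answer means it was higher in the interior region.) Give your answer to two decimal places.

Labor's share = 1 − 0.3 = 0.7.
The coastal region: TFP = 3.7 − 3.03 + 0.77 = 1.44%.
The interior region: TFP = 2.4 − 2.73 + 0.77 = 0.44%.
Difference = 1.44 − (0.44) = 1 pp.

1.00 percentage points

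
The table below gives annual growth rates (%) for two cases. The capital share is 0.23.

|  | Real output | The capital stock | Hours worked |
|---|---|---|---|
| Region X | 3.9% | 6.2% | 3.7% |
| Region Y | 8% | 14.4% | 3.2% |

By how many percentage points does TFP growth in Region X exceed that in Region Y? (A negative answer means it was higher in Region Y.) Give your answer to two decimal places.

Labor's share = 1 − 0.23 = 0.77.
Region X: TFP = 3.9 − 1.426 − 2.849 = -0.375%.
Region Y: TFP = 8 − 3.312 − 2.464 = 2.224%.
Difference = -0.375 − (2.224) = -2.599 pp.

-2.60 percentage points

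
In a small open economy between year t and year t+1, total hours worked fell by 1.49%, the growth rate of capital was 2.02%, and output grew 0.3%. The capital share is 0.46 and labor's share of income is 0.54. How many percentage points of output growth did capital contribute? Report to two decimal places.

Contribution = share × growth = 0.46 × 2.02 = 0.9292 pp.

0.93 pp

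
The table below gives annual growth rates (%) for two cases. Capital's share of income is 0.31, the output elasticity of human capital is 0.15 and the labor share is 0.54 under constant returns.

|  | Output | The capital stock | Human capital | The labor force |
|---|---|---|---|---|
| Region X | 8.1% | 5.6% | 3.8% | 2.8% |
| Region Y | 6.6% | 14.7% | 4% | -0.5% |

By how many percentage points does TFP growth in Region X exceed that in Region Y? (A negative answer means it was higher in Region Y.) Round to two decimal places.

Labor's share = 1 − 0.31 − 0.15 = 0.54.
Region X: TFP = 8.1 − 1.736 − 0.57 − 1.512 = 4.282%.
Region Y: TFP = 6.6 − 4.557 − 0.6 + 0.27 = 1.713%.
Difference = 4.282 − (1.713) = 2.569 pp.

2.57 percentage points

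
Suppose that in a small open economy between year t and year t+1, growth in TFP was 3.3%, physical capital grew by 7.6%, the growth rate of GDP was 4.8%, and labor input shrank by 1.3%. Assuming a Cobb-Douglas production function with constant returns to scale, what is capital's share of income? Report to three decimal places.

gY = gA + α·gK + (1−α)·gL, so gY − gA − gL = α(gK − gL).
4.8 − 3.3 + 1.3 = α × (7.6 − (-1.3)).
2.8 = 8.9 α, so α = 0.31461.

Capital's share of income is 0.315.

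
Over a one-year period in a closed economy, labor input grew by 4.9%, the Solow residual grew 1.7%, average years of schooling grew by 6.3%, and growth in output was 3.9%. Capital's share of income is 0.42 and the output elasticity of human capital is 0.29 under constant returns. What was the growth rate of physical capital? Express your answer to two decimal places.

-2.50%

Labor's share = 1 − 0.42 − 0.29 = 0.29.
gY = gA + 0.29×6.3 + 0.29×4.9 + 0.42×g.
0.42×g = 3.9 − 1.7 − 3.248 = -1.048.
g = -1.048 / 0.42 = -2.4952%.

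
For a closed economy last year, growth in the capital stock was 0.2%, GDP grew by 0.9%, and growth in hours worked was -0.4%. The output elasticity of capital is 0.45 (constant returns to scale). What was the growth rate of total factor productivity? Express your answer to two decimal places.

Labor's share = 1 − 0.45 = 0.55.
The capital stock: 0.45 × 0.2 = 0.09 pp.
Hours worked: 0.55 × (-0.4) = -0.22 pp.
TFP growth = 0.9 + 0.13 = 1.03%.

1.03%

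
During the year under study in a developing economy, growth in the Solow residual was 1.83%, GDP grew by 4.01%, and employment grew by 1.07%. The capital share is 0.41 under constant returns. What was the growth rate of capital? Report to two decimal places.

3.78%

Labor's share = 1 − 0.41 = 0.59.
gY = gA + 0.59×1.07 + 0.41×g.
0.41×g = 4.01 − 1.83 − 0.6313 = 1.5487.
g = 1.5487 / 0.41 = 3.7773%.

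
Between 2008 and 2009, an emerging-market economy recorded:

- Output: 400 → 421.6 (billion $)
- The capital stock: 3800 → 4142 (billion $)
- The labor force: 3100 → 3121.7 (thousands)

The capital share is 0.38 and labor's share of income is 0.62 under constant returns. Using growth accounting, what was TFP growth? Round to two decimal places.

Output growth = (421.6 − 400) / 400 = 5.4%.
The capital stock growth = (4142 − 3800) / 3800 = 9%.
The labor force growth = (3121.7 − 3100) / 3100 = 0.7%.
Labor's share = 1 − 0.38 = 0.62.
The capital stock: 0.38 × 9 = 3.42 pp.
The labor force: 0.62 × 0.7 = 0.434 pp.
TFP growth = 5.4 − 3.854 = 1.546%.

1.55%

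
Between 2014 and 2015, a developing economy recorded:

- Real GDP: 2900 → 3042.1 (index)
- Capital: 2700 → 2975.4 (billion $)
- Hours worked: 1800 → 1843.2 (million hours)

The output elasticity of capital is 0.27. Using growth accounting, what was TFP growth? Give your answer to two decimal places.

0.39%

Real GDP growth = (3042.1 − 2900) / 2900 = 4.9%.
Capital growth = (2975.4 − 2700) / 2700 = 10.2%.
Hours worked growth = (1843.2 − 1800) / 1800 = 2.4%.
Labor's share = 1 − 0.27 = 0.73.
Capital: 0.27 × 10.2 = 2.754 pp.
Hours worked: 0.73 × 2.4 = 1.752 pp.
TFP growth = 4.9 − 4.506 = 0.394%.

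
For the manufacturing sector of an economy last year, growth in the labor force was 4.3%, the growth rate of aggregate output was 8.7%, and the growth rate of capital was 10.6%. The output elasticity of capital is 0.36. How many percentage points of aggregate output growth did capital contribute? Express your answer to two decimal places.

Contribution = share × growth = 0.36 × 10.6 = 3.816 pp.

3.82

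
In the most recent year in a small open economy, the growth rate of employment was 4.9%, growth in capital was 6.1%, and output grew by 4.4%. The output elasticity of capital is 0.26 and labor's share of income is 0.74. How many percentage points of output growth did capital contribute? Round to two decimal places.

1.59

Contribution = share × growth = 0.26 × 6.1 = 1.586 pp.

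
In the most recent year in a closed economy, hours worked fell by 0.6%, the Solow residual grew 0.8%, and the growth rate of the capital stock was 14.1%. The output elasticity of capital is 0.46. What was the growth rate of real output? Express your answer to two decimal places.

Real output grew 6.96%.

Labor's share = 1 − 0.46 = 0.54.
The capital stock: 0.46 × 14.1 = 6.486 pp.
Hours worked: 0.54 × (-0.6) = -0.324 pp.
Output growth = 0.8 + 6.162 = 6.962%.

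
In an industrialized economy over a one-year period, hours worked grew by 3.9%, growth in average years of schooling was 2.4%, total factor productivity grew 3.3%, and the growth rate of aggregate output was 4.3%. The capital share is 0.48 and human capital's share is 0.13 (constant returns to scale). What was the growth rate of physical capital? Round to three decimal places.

-1.735%

Labor's share = 1 − 0.48 − 0.13 = 0.39.
gY = gA + 0.13×2.4 + 0.39×3.9 + 0.48×g.
0.48×g = 4.3 − 3.3 − 1.833 = -0.833.
g = -0.833 / 0.48 = -1.73542%.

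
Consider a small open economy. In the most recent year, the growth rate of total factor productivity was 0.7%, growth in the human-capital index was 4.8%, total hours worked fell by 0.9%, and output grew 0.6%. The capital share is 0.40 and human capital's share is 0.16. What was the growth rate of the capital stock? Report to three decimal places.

Labor's share = 1 − 0.4 − 0.16 = 0.44.
gY = gA + 0.16×4.8 + 0.44×(-0.9) + 0.4×g.
0.4×g = 0.6 − 0.7 − 0.372 = -0.472.
g = -0.472 / 0.4 = -1.18%.

-1.180%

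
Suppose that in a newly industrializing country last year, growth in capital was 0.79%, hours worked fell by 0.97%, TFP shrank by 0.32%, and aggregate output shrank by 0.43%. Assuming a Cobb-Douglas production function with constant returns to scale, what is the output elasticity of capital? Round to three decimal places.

gY = gA + α·gK + (1−α)·gL, so gY − gA − gL = α(gK − gL).
-0.43 + 0.32 + 0.97 = α × (0.79 − (-0.97)).
0.86 = 1.76 α, so α = 0.48864.

The output elasticity of capital is 0.489.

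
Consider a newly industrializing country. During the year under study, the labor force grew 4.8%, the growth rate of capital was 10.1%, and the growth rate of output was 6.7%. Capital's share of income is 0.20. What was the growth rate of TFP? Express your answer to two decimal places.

TFP growth was 0.84%.

Labor's share = 1 − 0.2 = 0.8.
Capital: 0.2 × 10.1 = 2.02 pp.
The labor force: 0.8 × 4.8 = 3.84 pp.
TFP growth = 6.7 − 5.86 = 0.84%.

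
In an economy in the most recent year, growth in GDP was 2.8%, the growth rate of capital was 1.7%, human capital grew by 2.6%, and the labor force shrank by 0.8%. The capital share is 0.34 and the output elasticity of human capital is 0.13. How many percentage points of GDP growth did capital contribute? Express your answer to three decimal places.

Contribution = share × growth = 0.34 × 1.7 = 0.578 pp.

0.578 pp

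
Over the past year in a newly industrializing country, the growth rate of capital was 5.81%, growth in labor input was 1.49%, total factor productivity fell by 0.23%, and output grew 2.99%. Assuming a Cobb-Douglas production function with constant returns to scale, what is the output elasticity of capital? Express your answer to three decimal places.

α = 0.400

gY = gA + α·gK + (1−α)·gL, so gY − gA − gL = α(gK − gL).
2.99 + 0.23 − 1.49 = α × (5.81 − 1.49).
1.73 = 4.32 α, so α = 0.40046.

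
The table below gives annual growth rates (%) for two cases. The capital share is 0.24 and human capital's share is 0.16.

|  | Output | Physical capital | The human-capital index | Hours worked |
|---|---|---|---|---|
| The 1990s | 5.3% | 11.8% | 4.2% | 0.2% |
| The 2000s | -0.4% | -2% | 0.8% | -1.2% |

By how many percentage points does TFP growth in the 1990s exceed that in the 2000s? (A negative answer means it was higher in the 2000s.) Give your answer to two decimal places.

Labor's share = 1 − 0.24 − 0.16 = 0.6.
The 1990s: TFP = 5.3 − 2.832 − 0.672 − 0.12 = 1.676%.
The 2000s: TFP = -0.4 + 0.48 − 0.128 + 0.72 = 0.672%.
Difference = 1.676 − (0.672) = 1.004 pp.

1.00 percentage points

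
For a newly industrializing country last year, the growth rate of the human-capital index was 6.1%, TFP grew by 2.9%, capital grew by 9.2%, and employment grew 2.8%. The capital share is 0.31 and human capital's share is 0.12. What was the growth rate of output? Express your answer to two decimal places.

Labor's share = 1 − 0.31 − 0.12 = 0.57.
Capital: 0.31 × 9.2 = 2.852 pp.
The human-capital index: 0.12 × 6.1 = 0.732 pp.
Employment: 0.57 × 2.8 = 1.596 pp.
Output growth = 2.9 + 5.18 = 8.08%.

Output grew 8.08%.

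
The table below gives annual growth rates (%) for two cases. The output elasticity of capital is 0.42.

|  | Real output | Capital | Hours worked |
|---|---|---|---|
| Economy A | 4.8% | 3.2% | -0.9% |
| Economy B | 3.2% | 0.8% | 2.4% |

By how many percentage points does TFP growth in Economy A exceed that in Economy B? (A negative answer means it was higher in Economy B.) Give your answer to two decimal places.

2.51 percentage points

Labor's share = 1 − 0.42 = 0.58.
Economy A: TFP = 4.8 − 1.344 + 0.522 = 3.978%.
Economy B: TFP = 3.2 − 0.336 − 1.392 = 1.472%.
Difference = 3.978 − (1.472) = 2.506 pp.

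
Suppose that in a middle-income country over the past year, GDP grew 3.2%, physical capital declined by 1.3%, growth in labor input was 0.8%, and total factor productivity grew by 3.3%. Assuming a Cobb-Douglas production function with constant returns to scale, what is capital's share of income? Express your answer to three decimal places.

α = 0.429

gY = gA + α·gK + (1−α)·gL, so gY − gA − gL = α(gK − gL).
3.2 − 3.3 − 0.8 = α × (-1.3 − 0.8).
-0.9 = -2.1 α, so α = 0.42857.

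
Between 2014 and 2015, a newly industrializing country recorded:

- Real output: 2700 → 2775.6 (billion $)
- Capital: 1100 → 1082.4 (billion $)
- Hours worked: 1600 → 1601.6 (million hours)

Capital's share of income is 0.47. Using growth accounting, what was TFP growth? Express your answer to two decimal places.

TFP grew 3.50%.

Real output growth = (2775.6 − 2700) / 2700 = 2.8%.
Capital growth = (1082.4 − 1100) / 1100 = -1.6%.
Hours worked growth = (1601.6 − 1600) / 1600 = 0.1%.
Labor's share = 1 − 0.47 = 0.53.
Capital: 0.47 × (-1.6) = -0.752 pp.
Hours worked: 0.53 × 0.1 = 0.053 pp.
TFP growth = 2.8 + 0.699 = 3.499%.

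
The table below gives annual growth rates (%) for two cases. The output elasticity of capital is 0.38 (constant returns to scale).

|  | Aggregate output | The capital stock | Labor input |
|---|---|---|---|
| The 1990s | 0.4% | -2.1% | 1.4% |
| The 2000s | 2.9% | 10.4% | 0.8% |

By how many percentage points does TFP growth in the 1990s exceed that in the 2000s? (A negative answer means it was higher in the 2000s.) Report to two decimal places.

Labor's share = 1 − 0.38 = 0.62.
The 1990s: TFP = 0.4 + 0.798 − 0.868 = 0.33%.
The 2000s: TFP = 2.9 − 3.952 − 0.496 = -1.548%.
Difference = 0.33 − (-1.548) = 1.878 pp.

1.88 percentage points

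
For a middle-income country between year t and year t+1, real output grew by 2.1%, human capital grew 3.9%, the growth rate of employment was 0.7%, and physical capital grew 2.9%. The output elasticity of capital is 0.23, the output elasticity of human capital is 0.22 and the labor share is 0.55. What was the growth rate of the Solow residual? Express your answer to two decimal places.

Labor's share = 1 − 0.23 − 0.22 = 0.55.
Physical capital: 0.23 × 2.9 = 0.667 pp.
Human capital: 0.22 × 3.9 = 0.858 pp.
Employment: 0.55 × 0.7 = 0.385 pp.
TFP growth = 2.1 − 1.91 = 0.19%.

The Solow residual growth was 0.19%.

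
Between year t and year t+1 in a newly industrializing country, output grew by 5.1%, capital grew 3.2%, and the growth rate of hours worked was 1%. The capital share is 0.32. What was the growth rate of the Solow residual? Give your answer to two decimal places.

Labor's share = 1 − 0.32 = 0.68.
Capital: 0.32 × 3.2 = 1.024 pp.
Hours worked: 0.68 × 1 = 0.68 pp.
TFP growth = 5.1 − 1.704 = 3.396%.

The Solow residual grew 3.40%.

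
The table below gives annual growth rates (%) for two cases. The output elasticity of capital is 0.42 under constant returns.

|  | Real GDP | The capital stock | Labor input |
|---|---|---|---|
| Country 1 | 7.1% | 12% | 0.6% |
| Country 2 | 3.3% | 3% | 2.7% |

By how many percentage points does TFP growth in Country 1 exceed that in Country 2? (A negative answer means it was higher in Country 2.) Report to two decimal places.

Labor's share = 1 − 0.42 = 0.58.
Country 1: TFP = 7.1 − 5.04 − 0.348 = 1.712%.
Country 2: TFP = 3.3 − 1.26 − 1.566 = 0.474%.
Difference = 1.712 − (0.474) = 1.238 pp.

1.24 percentage points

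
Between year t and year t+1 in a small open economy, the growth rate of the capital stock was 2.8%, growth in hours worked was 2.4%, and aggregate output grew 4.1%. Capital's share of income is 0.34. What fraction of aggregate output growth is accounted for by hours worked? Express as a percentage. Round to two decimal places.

Hours worked accounted for 38.63% of growth.

Labor's share = 1 − 0.34 = 0.66.
Hours worked contributed 0.66 × 2.4 = 1.584 pp.
Share of growth = 1.584 / 4.1 × 100 = 38.6341%.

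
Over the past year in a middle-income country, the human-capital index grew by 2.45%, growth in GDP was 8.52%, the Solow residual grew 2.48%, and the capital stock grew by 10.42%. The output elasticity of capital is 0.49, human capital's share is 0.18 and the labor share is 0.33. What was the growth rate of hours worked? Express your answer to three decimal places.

Labor's share = 1 − 0.49 − 0.18 = 0.33.
gY = gA + 0.49×10.42 + 0.18×2.45 + 0.33×g.
0.33×g = 8.52 − 2.48 − 5.5468 = 0.4932.
g = 0.4932 / 0.33 = 1.49455%.

Hours worked growth was 1.495%.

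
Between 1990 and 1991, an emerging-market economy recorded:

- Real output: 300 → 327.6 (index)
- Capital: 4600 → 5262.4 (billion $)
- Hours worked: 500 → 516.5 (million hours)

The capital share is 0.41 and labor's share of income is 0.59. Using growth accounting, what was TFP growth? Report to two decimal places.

1.35%

Real output growth = (327.6 − 300) / 300 = 9.2%.
Capital growth = (5262.4 − 4600) / 4600 = 14.4%.
Hours worked growth = (516.5 − 500) / 500 = 3.3%.
Labor's share = 1 − 0.41 = 0.59.
Capital: 0.41 × 14.4 = 5.904 pp.
Hours worked: 0.59 × 3.3 = 1.947 pp.
TFP growth = 9.2 − 7.851 = 1.349%.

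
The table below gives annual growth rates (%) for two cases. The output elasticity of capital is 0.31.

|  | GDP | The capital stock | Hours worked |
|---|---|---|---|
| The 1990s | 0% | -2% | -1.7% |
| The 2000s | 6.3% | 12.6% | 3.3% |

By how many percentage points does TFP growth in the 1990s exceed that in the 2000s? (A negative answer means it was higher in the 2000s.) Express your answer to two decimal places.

1.68 percentage points

Labor's share = 1 − 0.31 = 0.69.
The 1990s: TFP = 0 + 0.62 + 1.173 = 1.793%.
The 2000s: TFP = 6.3 − 3.906 − 2.277 = 0.117%.
Difference = 1.793 − (0.117) = 1.676 pp.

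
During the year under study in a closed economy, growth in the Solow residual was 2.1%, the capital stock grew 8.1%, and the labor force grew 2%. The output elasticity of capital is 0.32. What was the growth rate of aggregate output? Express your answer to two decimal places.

Labor's share = 1 − 0.32 = 0.68.
The capital stock: 0.32 × 8.1 = 2.592 pp.
The labor force: 0.68 × 2 = 1.36 pp.
Output growth = 2.1 + 3.952 = 6.052%.

6.05%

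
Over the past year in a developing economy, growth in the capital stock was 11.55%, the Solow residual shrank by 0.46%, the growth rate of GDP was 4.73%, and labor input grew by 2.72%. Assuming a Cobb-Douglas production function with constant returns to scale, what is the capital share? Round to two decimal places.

α = 0.28

gY = gA + α·gK + (1−α)·gL, so gY − gA − gL = α(gK − gL).
4.73 + 0.46 − 2.72 = α × (11.55 − 2.72).
2.47 = 8.83 α, so α = 0.2797.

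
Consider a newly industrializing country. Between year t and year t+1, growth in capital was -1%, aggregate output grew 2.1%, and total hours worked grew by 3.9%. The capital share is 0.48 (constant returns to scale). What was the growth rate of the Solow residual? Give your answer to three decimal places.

0.552%

Labor's share = 1 − 0.48 = 0.52.
Capital: 0.48 × (-1) = -0.48 pp.
Total hours worked: 0.52 × 3.9 = 2.028 pp.
TFP growth = 2.1 − 1.548 = 0.552%.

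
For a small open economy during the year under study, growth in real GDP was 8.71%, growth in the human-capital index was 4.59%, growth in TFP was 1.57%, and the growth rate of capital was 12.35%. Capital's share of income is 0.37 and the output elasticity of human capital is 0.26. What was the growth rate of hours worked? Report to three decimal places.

3.722%

Labor's share = 1 − 0.37 − 0.26 = 0.37.
gY = gA + 0.37×12.35 + 0.26×4.59 + 0.37×g.
0.37×g = 8.71 − 1.57 − 5.7629 = 1.3771.
g = 1.3771 / 0.37 = 3.72189%.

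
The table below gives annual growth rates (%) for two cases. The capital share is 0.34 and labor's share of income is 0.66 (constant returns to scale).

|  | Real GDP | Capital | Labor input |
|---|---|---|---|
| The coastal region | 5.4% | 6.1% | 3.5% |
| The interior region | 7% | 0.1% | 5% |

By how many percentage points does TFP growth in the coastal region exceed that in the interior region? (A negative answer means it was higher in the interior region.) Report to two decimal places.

Labor's share = 1 − 0.34 = 0.66.
The coastal region: TFP = 5.4 − 2.074 − 2.31 = 1.016%.
The interior region: TFP = 7 − 0.034 − 3.3 = 3.666%.
Difference = 1.016 − (3.666) = -2.65 pp.

-2.65 percentage points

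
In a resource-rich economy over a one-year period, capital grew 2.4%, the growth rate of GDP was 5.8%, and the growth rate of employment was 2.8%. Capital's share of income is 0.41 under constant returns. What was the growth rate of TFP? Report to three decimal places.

Labor's share = 1 − 0.41 = 0.59.
Capital: 0.41 × 2.4 = 0.984 pp.
Employment: 0.59 × 2.8 = 1.652 pp.
TFP growth = 5.8 − 2.636 = 3.164%.

3.164%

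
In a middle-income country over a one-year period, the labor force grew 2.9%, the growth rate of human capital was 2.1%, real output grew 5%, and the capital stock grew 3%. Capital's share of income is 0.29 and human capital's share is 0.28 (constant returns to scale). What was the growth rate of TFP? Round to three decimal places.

TFP growth was 2.295%.

Labor's share = 1 − 0.29 − 0.28 = 0.43.
The capital stock: 0.29 × 3 = 0.87 pp.
Human capital: 0.28 × 2.1 = 0.588 pp.
The labor force: 0.43 × 2.9 = 1.247 pp.
TFP growth = 5 − 2.705 = 2.295%.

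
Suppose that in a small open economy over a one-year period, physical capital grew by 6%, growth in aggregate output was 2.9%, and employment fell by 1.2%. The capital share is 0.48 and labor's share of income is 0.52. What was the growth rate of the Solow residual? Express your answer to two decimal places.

0.64%

Labor's share = 1 − 0.48 = 0.52.
Physical capital: 0.48 × 6 = 2.88 pp.
Employment: 0.52 × (-1.2) = -0.624 pp.
TFP growth = 2.9 − 2.256 = 0.644%.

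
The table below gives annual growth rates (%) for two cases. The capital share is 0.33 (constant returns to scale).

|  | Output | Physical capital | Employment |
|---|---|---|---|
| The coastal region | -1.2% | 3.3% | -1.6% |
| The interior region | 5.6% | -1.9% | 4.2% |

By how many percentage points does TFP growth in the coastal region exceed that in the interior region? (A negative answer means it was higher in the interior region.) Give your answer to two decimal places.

Labor's share = 1 − 0.33 = 0.67.
The coastal region: TFP = -1.2 − 1.089 + 1.072 = -1.217%.
The interior region: TFP = 5.6 + 0.627 − 2.814 = 3.413%.
Difference = -1.217 − (3.413) = -4.63 pp.

-4.63 percentage points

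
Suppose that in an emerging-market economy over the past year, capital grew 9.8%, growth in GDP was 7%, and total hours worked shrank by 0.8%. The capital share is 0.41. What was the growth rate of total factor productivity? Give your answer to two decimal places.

Total factor productivity grew 3.45%.

Labor's share = 1 − 0.41 = 0.59.
Capital: 0.41 × 9.8 = 4.018 pp.
Total hours worked: 0.59 × (-0.8) = -0.472 pp.
TFP growth = 7 − 3.546 = 3.454%.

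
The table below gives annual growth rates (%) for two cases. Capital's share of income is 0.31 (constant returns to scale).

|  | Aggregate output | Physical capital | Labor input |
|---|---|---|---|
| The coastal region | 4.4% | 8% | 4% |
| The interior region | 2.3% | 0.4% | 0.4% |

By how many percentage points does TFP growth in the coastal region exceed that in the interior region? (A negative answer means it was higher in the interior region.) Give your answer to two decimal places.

-2.74 percentage points

Labor's share = 1 − 0.31 = 0.69.
The coastal region: TFP = 4.4 − 2.48 − 2.76 = -0.84%.
The interior region: TFP = 2.3 − 0.124 − 0.276 = 1.9%.
Difference = -0.84 − (1.9) = -2.74 pp.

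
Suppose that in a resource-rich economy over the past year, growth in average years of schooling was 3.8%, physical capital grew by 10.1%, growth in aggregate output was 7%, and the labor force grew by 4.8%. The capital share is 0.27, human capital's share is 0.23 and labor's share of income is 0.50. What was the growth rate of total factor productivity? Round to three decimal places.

Labor's share = 1 − 0.27 − 0.23 = 0.5.
Physical capital: 0.27 × 10.1 = 2.727 pp.
Average years of schooling: 0.23 × 3.8 = 0.874 pp.
The labor force: 0.5 × 4.8 = 2.4 pp.
TFP growth = 7 − 6.001 = 0.999%.

0.999%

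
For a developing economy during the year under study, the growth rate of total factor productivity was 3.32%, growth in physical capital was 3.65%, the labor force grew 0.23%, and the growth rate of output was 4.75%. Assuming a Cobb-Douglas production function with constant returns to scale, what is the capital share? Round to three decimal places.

gY = gA + α·gK + (1−α)·gL, so gY − gA − gL = α(gK − gL).
4.75 − 3.32 − 0.23 = α × (3.65 − 0.23).
1.2 = 3.42 α, so α = 0.35088.

The capital share is 0.351.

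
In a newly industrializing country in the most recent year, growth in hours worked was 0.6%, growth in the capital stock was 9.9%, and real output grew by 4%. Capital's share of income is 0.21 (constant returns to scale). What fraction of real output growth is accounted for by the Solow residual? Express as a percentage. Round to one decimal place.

36.2%

Labor's share = 1 − 0.21 = 0.79.
The capital stock: 0.21 × 9.9 = 2.079 pp.
Hours worked: 0.79 × 0.6 = 0.474 pp.
TFP growth = 4 − 2.553 = 1.447%.
TFP share of growth = 1.447 / 4 × 100 = 36.175%.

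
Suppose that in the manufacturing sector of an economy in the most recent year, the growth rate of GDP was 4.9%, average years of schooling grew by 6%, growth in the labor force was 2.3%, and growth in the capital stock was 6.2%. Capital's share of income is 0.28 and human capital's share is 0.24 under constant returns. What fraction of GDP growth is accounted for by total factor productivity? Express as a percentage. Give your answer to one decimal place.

12.7%

Labor's share = 1 − 0.28 − 0.24 = 0.48.
The capital stock: 0.28 × 6.2 = 1.736 pp.
Average years of schooling: 0.24 × 6 = 1.44 pp.
The labor force: 0.48 × 2.3 = 1.104 pp.
TFP growth = 4.9 − 4.28 = 0.62%.
TFP share of growth = 0.62 / 4.9 × 100 = 12.653%.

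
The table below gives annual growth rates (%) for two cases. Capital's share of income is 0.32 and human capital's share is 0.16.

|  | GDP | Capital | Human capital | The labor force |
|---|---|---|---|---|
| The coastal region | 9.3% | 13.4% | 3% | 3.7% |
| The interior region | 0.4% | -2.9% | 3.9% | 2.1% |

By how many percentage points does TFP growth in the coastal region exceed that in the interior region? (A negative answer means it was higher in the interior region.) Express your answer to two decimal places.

3.00 percentage points

Labor's share = 1 − 0.32 − 0.16 = 0.52.
The coastal region: TFP = 9.3 − 4.288 − 0.48 − 1.924 = 2.608%.
The interior region: TFP = 0.4 + 0.928 − 0.624 − 1.092 = -0.388%.
Difference = 2.608 − (-0.388) = 2.996 pp.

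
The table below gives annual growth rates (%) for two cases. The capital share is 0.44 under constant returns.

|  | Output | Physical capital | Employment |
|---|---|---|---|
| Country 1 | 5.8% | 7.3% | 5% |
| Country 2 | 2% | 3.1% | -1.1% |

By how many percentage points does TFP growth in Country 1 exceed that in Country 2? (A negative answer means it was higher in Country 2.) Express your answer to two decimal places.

Labor's share = 1 − 0.44 = 0.56.
Country 1: TFP = 5.8 − 3.212 − 2.8 = -0.212%.
Country 2: TFP = 2 − 1.364 + 0.616 = 1.252%.
Difference = -0.212 − (1.252) = -1.464 pp.

-1.46 percentage points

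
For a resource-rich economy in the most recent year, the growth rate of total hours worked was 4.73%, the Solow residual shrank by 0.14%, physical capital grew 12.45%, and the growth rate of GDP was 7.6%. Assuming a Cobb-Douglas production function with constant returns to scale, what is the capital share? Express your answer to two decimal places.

0.39

gY = gA + α·gK + (1−α)·gL, so gY − gA − gL = α(gK − gL).
7.6 + 0.14 − 4.73 = α × (12.45 − 4.73).
3.01 = 7.72 α, so α = 0.3899.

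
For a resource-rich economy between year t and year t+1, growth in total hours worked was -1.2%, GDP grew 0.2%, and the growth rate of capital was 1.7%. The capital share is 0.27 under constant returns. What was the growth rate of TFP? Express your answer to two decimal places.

0.62%

Labor's share = 1 − 0.27 = 0.73.
Capital: 0.27 × 1.7 = 0.459 pp.
Total hours worked: 0.73 × (-1.2) = -0.876 pp.
TFP growth = 0.2 + 0.417 = 0.617%.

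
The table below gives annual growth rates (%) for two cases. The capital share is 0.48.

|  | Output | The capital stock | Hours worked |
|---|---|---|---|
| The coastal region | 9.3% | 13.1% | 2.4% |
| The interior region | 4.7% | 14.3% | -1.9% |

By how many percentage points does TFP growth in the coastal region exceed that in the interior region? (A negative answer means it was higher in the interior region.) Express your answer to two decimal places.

2.94 percentage points

Labor's share = 1 − 0.48 = 0.52.
The coastal region: TFP = 9.3 − 6.288 − 1.248 = 1.764%.
The interior region: TFP = 4.7 − 6.864 + 0.988 = -1.176%.
Difference = 1.764 − (-1.176) = 2.94 pp.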